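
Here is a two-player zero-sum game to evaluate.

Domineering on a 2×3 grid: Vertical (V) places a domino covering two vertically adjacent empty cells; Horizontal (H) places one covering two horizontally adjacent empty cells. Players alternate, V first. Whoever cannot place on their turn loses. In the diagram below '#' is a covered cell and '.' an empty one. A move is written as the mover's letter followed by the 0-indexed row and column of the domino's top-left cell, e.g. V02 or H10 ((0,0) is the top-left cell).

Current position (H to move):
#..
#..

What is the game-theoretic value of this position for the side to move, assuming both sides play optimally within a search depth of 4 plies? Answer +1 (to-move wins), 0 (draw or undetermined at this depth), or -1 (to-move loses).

p1 H@[#../#..]: H01[###/#..]+1* H11[#../###]+1
p2 V@[###/#..] terminal -1; root [#../#..] d4

value(#../#.., H) = +1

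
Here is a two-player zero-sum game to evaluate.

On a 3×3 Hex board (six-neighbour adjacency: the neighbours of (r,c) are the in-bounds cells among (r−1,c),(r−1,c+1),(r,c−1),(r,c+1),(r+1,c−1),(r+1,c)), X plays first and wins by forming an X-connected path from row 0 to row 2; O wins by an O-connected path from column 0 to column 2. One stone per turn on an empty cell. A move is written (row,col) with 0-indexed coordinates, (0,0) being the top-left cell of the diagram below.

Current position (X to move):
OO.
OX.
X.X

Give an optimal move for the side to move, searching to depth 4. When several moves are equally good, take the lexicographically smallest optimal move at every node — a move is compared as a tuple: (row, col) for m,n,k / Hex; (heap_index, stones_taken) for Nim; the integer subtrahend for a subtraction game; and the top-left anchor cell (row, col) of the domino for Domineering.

p1 X@[OO./OX./X.X]: (0,2)[OOX/OX./X.X]+1* (1,2)[OO./OXX/X.X]-1 (2,1)[OO./OX./XXX]-1
p2 O@[OOX/OX./X.X] terminal -1; root [OO./OX./X.X] d4

X's best at [OO./OX./X.X]: (0,2)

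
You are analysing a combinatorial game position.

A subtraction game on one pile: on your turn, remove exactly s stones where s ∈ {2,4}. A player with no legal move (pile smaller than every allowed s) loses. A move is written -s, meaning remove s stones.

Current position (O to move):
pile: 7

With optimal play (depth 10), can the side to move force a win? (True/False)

O winning at [7]: False

p1 O@[7]: -2[5]-1* -4[3]-1
p2 X@[5]: -2[3]-1 -4[1]+1*
p3 O@[1] terminal -1; root [7] d10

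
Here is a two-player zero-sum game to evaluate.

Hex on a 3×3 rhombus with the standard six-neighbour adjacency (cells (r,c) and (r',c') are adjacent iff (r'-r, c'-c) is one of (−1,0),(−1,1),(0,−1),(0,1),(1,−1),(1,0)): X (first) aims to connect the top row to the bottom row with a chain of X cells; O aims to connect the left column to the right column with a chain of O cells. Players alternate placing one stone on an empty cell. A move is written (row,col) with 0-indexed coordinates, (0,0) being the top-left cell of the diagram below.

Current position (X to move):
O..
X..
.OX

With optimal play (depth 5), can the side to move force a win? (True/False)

ply 1, X at O../X../.OX | (0,1)=+1→OX./X../.OX*; (0,2)=+1→O.X/X../.OX; (1,1)=+1→O../XX./.OX; (1,2)=+1→O../X.X/.OX; (2,0)=+1→O../X../XOX
ply 2, O at OX./X../.OX | (0,2)=-1→OXO/X../.OX*; (1,1)=-1→OX./XO./.OX; (1,2)=-1→OX./X.O/.OX; (2,0)=-1→OX./X../OOX
ply 3, X at OXO/X../.OX | (1,1)=+1→OXO/XX./.OX*; (1,2)=+1→OXO/X.X/.OX; (2,0)=+1→OXO/X../XOX
ply 4, O at OXO/XX./.OX | (1,2)=-1→OXO/XXO/.OX*; (2,0)=-1→OXO/XX./OOX
ply 5, X at OXO/XXO/.OX | (2,0)=+1→OXO/XXO/XOX*
ply 6: OXO/XXO/XOX is terminal -1 (O); from O../X../.OX depth 5

X winning at [O../X../.OX]: True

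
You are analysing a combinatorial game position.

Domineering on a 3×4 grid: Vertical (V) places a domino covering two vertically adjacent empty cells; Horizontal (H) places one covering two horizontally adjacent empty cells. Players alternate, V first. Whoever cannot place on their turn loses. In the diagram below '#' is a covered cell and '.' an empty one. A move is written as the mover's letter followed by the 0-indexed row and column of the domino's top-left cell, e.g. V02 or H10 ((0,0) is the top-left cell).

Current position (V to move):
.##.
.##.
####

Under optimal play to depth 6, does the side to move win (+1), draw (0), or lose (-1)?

p1 V@[.##./.##./####]: V00[###./###./####]+1* V03[.###/.###/####]+1
p2 H@[###./###./####] terminal -1; root [.##./.##./####] d6

value(.##./.##./####, V) = +1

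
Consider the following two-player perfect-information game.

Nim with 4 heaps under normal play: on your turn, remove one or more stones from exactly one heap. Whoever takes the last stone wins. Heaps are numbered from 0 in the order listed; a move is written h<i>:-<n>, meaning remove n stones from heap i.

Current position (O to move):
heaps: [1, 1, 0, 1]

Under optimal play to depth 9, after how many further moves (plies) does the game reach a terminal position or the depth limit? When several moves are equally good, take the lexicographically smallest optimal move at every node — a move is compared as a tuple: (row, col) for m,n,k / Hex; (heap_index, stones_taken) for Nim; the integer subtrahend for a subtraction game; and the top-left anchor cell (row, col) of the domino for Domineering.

p1 O@[(1,1,0,1)]: h0:-1[(0,1,0,1)]+1* h1:-1[(1,0,0,1)]+1 h3:-1[(1,1,0,0)]+1
p2 X@[(0,1,0,1)]: h1:-1[(0,0,0,1)]-1* h3:-1[(0,1,0,0)]-1
p3 O@[(0,0,0,1)]: h3:-1[(0,0,0,0)]+1*
p4 X@[(0,0,0,0)] terminal -1; root [(1,1,0,1)] d9

PV length from [(1,1,0,1)]: 3 plies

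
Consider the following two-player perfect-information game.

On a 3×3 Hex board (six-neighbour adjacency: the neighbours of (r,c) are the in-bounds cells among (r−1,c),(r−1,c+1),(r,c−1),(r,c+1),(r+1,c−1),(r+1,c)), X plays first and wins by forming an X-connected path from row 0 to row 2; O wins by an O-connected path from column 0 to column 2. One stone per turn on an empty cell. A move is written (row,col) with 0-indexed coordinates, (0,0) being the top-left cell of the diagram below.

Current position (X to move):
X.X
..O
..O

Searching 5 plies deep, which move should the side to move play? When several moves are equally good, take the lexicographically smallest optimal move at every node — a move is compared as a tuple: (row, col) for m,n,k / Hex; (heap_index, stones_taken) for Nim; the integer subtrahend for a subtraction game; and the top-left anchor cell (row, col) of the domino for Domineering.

ply 1, X at X.X/..O/..O | (0,1)=-1→XXX/..O/..O; (1,0)=-1→X.X/X.O/..O; (1,1)=+1→X.X/.XO/..O*; (2,0)=+1→X.X/..O/X.O; (2,1)=-1→X.X/..O/.XO
ply 2, O at X.X/.XO/..O | (0,1)=-1→XOX/.XO/..O*; (1,0)=-1→X.X/OXO/..O; (2,0)=-1→X.X/.XO/O.O; (2,1)=-1→X.X/.XO/.OO
ply 3, X at XOX/.XO/..O | (1,0)=+1→XOX/XXO/..O*; (2,0)=+1→XOX/.XO/X.O; (2,1)=+1→XOX/.XO/.XO
ply 4, O at XOX/XXO/..O | (2,0)=-1→XOX/XXO/O.O*; (2,1)=-1→XOX/XXO/.OO
ply 5, X at XOX/XXO/O.O | (2,1)=+1→XOX/XXO/OXO*
ply 6: XOX/XXO/OXO is terminal -1 (O); from X.X/..O/..O depth 5

X's best at [X.X/..O/..O]: (1,1)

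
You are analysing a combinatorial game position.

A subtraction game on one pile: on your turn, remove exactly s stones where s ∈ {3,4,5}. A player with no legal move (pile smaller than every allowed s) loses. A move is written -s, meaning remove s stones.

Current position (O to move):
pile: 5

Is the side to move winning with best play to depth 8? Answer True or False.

O winning at [5]: True

p1 O@[5]: -3[2]+1* -4[1]+1 -5[0]+1
p2 X@[2] terminal -1; root [5] d8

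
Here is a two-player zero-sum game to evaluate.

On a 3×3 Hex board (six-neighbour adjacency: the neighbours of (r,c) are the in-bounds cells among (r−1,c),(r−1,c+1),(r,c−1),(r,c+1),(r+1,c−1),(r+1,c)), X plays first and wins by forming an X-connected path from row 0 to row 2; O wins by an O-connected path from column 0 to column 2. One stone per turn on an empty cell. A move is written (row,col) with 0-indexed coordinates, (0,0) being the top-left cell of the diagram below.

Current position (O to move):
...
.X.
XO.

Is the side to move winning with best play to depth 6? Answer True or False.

O winning at [.../.X./XO.]: False

ply 1, O at .../.X./XO. | (0,0)=-1→O../.X./XO.*; (0,1)=-1→.O./.X./XO.; (0,2)=-1→..O/.X./XO.; (1,0)=-1→.../OX./XO.; (1,2)=-1→.../.XO/XO.; (2,2)=-1→.../.X./XOO
ply 2, X at O../.X./XO. | (0,1)=+1→OX./.X./XO.*; (0,2)=+1→O.X/.X./XO.; (1,0)=+1→O../XX./XO.; (1,2)=+1→O../.XX/XO.; (2,2)=+1→O../.X./XOX
ply 3: OX./.X./XO. is terminal -1 (O); from .../.X./XO. depth 6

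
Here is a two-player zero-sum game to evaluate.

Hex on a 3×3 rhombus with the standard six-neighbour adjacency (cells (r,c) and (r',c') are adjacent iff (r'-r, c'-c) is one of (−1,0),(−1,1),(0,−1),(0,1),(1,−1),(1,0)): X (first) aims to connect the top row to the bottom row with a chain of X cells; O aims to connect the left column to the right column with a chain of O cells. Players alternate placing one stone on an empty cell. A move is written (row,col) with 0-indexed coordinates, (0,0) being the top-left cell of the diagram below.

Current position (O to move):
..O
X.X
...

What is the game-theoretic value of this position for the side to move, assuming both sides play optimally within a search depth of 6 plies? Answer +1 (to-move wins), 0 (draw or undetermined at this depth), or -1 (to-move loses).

value(..O/X.X/..., O) = -1

[..O/X.X/...] O move#1: (0,0):-1/O.O/X.X/...*, (0,1):-1/.OO/X.X/..., (1,1):-1/..O/XOX/..., (2,0):-1/..O/X.X/O.., (2,1):-1/..O/X.X/.O., (2,2):-1/..O/X.X/..O
[O.O/X.X/...] X move#2: (0,1):+1/OXO/X.X/...*, (1,1):-1/O.O/XXX/..., (2,0):-1/O.O/X.X/X.., (2,1):-1/O.O/X.X/.X., (2,2):-1/O.O/X.X/..X
[OXO/X.X/...] O move#3: (1,1):-1/OXO/XOX/...*, (2,0):-1/OXO/X.X/O.., (2,1):-1/OXO/X.X/.O., (2,2):-1/OXO/X.X/..O
[OXO/XOX/...] X move#4: (2,0):+1/OXO/XOX/X..*, (2,1):-1/OXO/XOX/.X., (2,2):-1/OXO/XOX/..X
[OXO/XOX/X..] end (terminal -1, O#5); searched ..O/X.X/... to 6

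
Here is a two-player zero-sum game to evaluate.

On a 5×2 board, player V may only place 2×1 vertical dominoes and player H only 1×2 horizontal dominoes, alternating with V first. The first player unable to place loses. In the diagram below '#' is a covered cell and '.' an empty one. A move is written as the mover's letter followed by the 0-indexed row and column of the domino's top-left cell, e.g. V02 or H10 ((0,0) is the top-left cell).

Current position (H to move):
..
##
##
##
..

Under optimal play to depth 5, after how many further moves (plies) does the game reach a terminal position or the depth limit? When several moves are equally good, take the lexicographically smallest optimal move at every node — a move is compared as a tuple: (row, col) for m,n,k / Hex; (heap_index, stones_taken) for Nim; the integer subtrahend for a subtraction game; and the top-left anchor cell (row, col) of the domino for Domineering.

ply 1, H at ../##/##/##/.. | H00=+1→##/##/##/##/..*; H40=+1→../##/##/##/##
ply 2: ##/##/##/##/.. is terminal -1 (V); from ../##/##/##/.. depth 5

PV length from [../##/##/##/..]: 1 ply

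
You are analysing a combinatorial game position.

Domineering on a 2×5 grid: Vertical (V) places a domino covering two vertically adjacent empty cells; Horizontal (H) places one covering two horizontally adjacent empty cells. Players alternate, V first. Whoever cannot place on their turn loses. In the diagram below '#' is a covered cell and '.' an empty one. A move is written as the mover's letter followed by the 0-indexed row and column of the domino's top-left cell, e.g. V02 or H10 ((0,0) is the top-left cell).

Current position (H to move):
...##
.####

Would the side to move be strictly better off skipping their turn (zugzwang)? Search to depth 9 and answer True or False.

[...##/.####] H move#1: H00:+1/##.##/.####*, H01:-1/.####/.####
[##.##/.####] end (terminal -1, V#2); searched ...##/.#### to 9
suppose H passes — search the same position with V to move:
pass> [...##/.####] V move#1: V00:-1/#..##/#####*
pass> [#..##/#####] H move#2: H01:+1/#####/#####*
pass> [#####/#####] end (terminal -1, V#3); searched ...##/.#### to 9
for H: play +1, pass +1

zugzwang(...##/.####, H) = False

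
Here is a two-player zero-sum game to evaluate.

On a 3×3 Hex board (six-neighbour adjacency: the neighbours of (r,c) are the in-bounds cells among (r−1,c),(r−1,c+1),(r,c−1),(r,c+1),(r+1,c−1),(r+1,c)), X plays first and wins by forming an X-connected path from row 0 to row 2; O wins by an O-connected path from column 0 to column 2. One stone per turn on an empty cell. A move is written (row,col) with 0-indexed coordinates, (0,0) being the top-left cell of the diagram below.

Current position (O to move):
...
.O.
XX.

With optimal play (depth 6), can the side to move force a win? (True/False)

O winning at [.../.O./XX.]: True

p1 O@[.../.O./XX.]: (0,0)[O../.O./XX.]+1* (0,1)[.O./.O./XX.]+1 (0,2)[..O/.O./XX.]-1 (1,0)[.../OO./XX.]+1 (1,2)[.../.OO/XX.]-1 (2,2)[.../.O./XXO]-1
p2 X@[O../.O./XX.]: (0,1)[OX./.O./XX.]-1* (0,2)[O.X/.O./XX.]-1 (1,0)[O../XO./XX.]-1 (1,2)[O../.OX/XX.]-1 (2,2)[O../.O./XXX]-1
p3 O@[OX./.O./XX.]: (0,2)[OXO/.O./XX.]-1 (1,0)[OX./OO./XX.]+1* (1,2)[OX./.OO/XX.]-1 (2,2)[OX./.O./XXO]-1
p4 X@[OX./OO./XX.]: (0,2)[OXX/OO./XX.]-1* (1,2)[OX./OOX/XX.]-1 (2,2)[OX./OO./XXX]-1
p5 O@[OXX/OO./XX.]: (1,2)[OXX/OOO/XX.]+1* (2,2)[OXX/OO./XXO]-1
p6 X@[OXX/OOO/XX.] terminal -1; root [.../.O./XX.] d6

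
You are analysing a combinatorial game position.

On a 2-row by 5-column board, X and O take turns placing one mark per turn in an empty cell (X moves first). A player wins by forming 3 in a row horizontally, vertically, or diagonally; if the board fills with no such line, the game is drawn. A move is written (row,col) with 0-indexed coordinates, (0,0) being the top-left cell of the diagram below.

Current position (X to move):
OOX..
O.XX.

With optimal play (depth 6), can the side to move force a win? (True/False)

ply 1, X at OOX../O.XX. | (0,3)=+1→OOXX./O.XX.*; (0,4)=+1→OOX.X/O.XX.; (1,1)=+1→OOX../OXXX.; (1,4)=+1→OOX../O.XXX
ply 2, O at OOXX./O.XX. | (0,4)=-1→OOXXO/O.XX.*; (1,1)=-1→OOXX./OOXX.; (1,4)=-1→OOXX./O.XXO
ply 3, X at OOXXO/O.XX. | (1,1)=+1→OOXXO/OXXX.*; (1,4)=+1→OOXXO/O.XXX
ply 4: OOXXO/OXXX. is terminal -1 (O); from OOX../O.XX. depth 6

X winning at [OOX../O.XX.]: True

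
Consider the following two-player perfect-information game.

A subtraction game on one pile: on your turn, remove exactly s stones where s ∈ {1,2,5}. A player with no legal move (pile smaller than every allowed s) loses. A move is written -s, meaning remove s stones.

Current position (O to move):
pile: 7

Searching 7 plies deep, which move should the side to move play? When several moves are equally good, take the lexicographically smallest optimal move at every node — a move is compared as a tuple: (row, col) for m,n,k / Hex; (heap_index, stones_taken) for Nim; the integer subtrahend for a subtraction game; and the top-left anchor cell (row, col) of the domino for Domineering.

O's best at [7]: -1

ply 1, O at 7 | -1=+1→6*; -2=-1→5; -5=-1→2
ply 2, X at 6 | -1=-1→5*; -2=-1→4; -5=-1→1
ply 3, O at 5 | -1=-1→4; -2=+1→3*; -5=+1→0
ply 4, X at 3 | -1=-1→2*; -2=-1→1
ply 5, O at 2 | -1=-1→1; -2=+1→0*
ply 6: 0 is terminal -1 (X); from 7 depth 7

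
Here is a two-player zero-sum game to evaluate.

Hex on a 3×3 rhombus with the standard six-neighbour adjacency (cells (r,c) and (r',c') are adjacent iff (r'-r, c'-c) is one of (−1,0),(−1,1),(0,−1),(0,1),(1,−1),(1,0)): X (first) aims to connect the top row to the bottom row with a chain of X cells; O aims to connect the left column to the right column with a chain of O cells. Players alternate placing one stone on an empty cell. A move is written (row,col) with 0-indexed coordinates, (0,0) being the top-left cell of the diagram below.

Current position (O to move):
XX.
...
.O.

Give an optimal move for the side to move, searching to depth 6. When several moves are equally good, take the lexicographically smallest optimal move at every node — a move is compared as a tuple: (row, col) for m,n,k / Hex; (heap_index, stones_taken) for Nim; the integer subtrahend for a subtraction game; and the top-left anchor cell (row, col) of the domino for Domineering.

[XX./.../.O.] O move#1: (0,2):-1/XXO/.../.O., (1,0):+1/XX./O../.O.*, (1,1):+1/XX./.O./.O., (1,2):-1/XX./..O/.O., (2,0):+1/XX./.../OO., (2,2):-1/XX./.../.OO
[XX./O../.O.] X move#2: (0,2):-1/XXX/O../.O.*, (1,1):-1/XX./OX./.O., (1,2):-1/XX./O.X/.O., (2,0):-1/XX./O../XO., (2,2):-1/XX./O../.OX
[XXX/O../.O.] O move#3: (1,1):+1/XXX/OO./.O.*, (1,2):+1/XXX/O.O/.O., (2,0):+1/XXX/O../OO., (2,2):+1/XXX/O../.OO
[XXX/OO./.O.] X move#4: (1,2):-1/XXX/OOX/.O.*, (2,0):-1/XXX/OO./XO., (2,2):-1/XXX/OO./.OX
[XXX/OOX/.O.] O move#5: (2,0):-1/XXX/OOX/OO., (2,2):+1/XXX/OOX/.OO*
[XXX/OOX/.OO] end (terminal -1, X#6); searched XX./.../.O. to 6

O's best at [XX./.../.O.]: (1,0)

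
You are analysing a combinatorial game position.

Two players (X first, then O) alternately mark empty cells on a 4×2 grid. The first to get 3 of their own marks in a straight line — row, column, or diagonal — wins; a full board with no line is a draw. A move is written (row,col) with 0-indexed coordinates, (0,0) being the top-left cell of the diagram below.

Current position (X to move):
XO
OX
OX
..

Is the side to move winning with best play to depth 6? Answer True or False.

X winning at [XO/OX/OX/..]: True

ply 1, X at XO/OX/OX/.. | (3,0)=+0→XO/OX/OX/X.; (3,1)=+1→XO/OX/OX/.X*
ply 2: XO/OX/OX/.X is terminal -1 (O); from XO/OX/OX/.. depth 6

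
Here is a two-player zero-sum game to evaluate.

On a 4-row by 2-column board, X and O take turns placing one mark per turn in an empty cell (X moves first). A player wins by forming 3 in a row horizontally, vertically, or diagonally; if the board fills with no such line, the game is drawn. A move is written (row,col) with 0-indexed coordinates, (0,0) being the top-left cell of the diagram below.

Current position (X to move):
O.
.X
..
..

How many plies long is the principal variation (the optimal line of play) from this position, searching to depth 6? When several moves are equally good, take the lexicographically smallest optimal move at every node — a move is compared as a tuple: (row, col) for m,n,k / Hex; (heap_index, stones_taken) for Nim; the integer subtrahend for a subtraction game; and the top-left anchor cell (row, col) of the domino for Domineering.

PV length from [O./.X/../..]: 3 plies

p1 X@[O./.X/../..]: (0,1)[OX/.X/../..]+0 (1,0)[O./XX/../..]+0 (2,0)[O./.X/X./..]+0 (2,1)[O./.X/.X/..]+1* (3,0)[O./.X/../X.]+0 (3,1)[O./.X/../.X]+0
p2 O@[O./.X/.X/..]: (0,1)[OO/.X/.X/..]-1* (1,0)[O./OX/.X/..]-1 (2,0)[O./.X/OX/..]-1 (3,0)[O./.X/.X/O.]-1 (3,1)[O./.X/.X/.O]-1
p3 X@[OO/.X/.X/..]: (1,0)[OO/XX/.X/..]+0 (2,0)[OO/.X/XX/..]+0 (3,0)[OO/.X/.X/X.]+0 (3,1)[OO/.X/.X/.X]+1*
p4 O@[OO/.X/.X/.X] terminal -1; root [O./.X/../..] d6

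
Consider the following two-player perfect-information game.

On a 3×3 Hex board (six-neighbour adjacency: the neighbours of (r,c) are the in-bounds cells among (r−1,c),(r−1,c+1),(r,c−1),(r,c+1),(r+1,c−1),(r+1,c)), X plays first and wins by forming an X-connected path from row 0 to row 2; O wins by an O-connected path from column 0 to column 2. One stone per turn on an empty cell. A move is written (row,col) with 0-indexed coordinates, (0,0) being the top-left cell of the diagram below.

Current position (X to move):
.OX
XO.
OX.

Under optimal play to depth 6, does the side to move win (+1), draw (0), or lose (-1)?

ply 1, X at .OX/XO./OX. | (0,0)=-1→XOX/XO./OX.; (1,2)=+1→.OX/XOX/OX.*; (2,2)=-1→.OX/XO./OXX
ply 2: .OX/XOX/OX. is terminal -1 (O); from .OX/XO./OX. depth 6

value(.OX/XO./OX., X) = +1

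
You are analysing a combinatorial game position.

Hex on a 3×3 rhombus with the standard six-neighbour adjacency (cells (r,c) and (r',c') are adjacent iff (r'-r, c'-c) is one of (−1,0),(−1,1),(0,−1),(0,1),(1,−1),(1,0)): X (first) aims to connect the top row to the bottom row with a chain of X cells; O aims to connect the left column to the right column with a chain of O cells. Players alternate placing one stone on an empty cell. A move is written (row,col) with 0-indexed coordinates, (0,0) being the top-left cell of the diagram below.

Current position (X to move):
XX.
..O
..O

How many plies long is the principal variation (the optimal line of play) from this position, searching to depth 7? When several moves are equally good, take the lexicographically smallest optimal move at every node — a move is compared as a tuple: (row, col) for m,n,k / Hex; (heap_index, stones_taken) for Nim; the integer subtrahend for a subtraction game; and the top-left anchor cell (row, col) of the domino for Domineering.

p1 X@[XX./..O/..O]: (0,2)[XXX/..O/..O]-1 (1,0)[XX./X.O/..O]-1 (1,1)[XX./.XO/..O]+1* (2,0)[XX./..O/X.O]+1 (2,1)[XX./..O/.XO]-1
p2 O@[XX./.XO/..O]: (0,2)[XXO/.XO/..O]-1* (1,0)[XX./OXO/..O]-1 (2,0)[XX./.XO/O.O]-1 (2,1)[XX./.XO/.OO]-1
p3 X@[XXO/.XO/..O]: (1,0)[XXO/XXO/..O]+1* (2,0)[XXO/.XO/X.O]+1 (2,1)[XXO/.XO/.XO]+1
p4 O@[XXO/XXO/..O]: (2,0)[XXO/XXO/O.O]-1* (2,1)[XXO/XXO/.OO]-1
p5 X@[XXO/XXO/O.O]: (2,1)[XXO/XXO/OXO]+1*
p6 O@[XXO/XXO/OXO] terminal -1; root [XX./..O/..O] d7

PV length from [XX./..O/..O]: 5 plies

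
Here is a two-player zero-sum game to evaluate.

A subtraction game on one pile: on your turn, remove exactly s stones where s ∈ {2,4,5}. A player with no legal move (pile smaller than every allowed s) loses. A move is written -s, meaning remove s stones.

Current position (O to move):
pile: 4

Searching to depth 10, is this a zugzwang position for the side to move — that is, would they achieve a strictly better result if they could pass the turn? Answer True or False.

zugzwang(4, O) = False

[4] O move#1: -2:-1/2, -4:+1/0*
[0] end (terminal -1, X#2); searched 4 to 10
suppose O passes — search the same position with X to move:
pass> [4] X move#1: -2:-1/2, -4:+1/0*
pass> [0] end (terminal -1, O#2); searched 4 to 10
for O: play +1, pass -1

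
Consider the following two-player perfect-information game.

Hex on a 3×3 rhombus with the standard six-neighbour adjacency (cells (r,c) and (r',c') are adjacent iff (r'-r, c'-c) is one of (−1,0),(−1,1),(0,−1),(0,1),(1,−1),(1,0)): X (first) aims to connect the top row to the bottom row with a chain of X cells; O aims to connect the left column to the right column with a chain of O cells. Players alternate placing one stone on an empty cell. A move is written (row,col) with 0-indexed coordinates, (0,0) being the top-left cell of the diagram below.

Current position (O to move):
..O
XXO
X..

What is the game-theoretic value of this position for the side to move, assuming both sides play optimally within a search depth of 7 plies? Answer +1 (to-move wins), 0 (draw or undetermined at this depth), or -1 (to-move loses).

value(..O/XXO/X.., O) = -1

[..O/XXO/X..] O move#1: (0,0):-1/O.O/XXO/X..*, (0,1):-1/.OO/XXO/X.., (2,1):-1/..O/XXO/XO., (2,2):-1/..O/XXO/X.O
[O.O/XXO/X..] X move#2: (0,1):+1/OXO/XXO/X..*, (2,1):-1/O.O/XXO/XX., (2,2):-1/O.O/XXO/X.X
[OXO/XXO/X..] end (terminal -1, O#3); searched ..O/XXO/X.. to 7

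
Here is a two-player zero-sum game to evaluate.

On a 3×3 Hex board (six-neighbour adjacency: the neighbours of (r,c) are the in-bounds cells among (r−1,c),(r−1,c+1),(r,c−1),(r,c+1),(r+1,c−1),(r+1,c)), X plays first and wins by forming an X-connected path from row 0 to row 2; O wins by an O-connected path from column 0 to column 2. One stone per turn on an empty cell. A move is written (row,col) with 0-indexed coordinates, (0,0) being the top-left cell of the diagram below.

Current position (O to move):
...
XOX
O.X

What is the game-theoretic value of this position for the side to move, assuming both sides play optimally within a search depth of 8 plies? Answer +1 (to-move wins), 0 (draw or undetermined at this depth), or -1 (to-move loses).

value(.../XOX/O.X, O) = +1

p1 O@[.../XOX/O.X]: (0,0)[O../XOX/O.X]-1 (0,1)[.O./XOX/O.X]-1 (0,2)[..O/XOX/O.X]+1* (2,1)[.../XOX/OOX]-1
p2 X@[..O/XOX/O.X] terminal -1; root [.../XOX/O.X] d8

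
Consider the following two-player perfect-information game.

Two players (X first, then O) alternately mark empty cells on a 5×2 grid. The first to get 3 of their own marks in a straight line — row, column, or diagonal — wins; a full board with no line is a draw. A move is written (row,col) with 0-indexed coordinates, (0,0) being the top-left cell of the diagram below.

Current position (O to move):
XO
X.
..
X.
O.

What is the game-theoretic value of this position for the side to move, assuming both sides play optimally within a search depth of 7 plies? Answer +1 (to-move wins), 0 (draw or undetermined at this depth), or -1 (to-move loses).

[XO/X./../X./O.] O move#1: (1,1):-1/XO/XO/../X./O., (2,0):+0/XO/X./O./X./O.*, (2,1):-1/XO/X./.O/X./O., (3,1):-1/XO/X./../XO/O., (4,1):-1/XO/X./../X./OO
[XO/X./O./X./O.] X move#2: (1,1):+0/XO/XX/O./X./O.*, (2,1):+0/XO/X./OX/X./O., (3,1):+0/XO/X./O./XX/O., (4,1):+0/XO/X./O./X./OX
[XO/XX/O./X./O.] O move#3: (2,1):+0/XO/XX/OO/X./O.*, (3,1):+0/XO/XX/O./XO/O., (4,1):+0/XO/XX/O./X./OO
[XO/XX/OO/X./O.] X move#4: (3,1):+0/XO/XX/OO/XX/O.*, (4,1):+0/XO/XX/OO/X./OX
[XO/XX/OO/XX/O.] O move#5: (4,1):+0/XO/XX/OO/XX/OO*
[XO/XX/OO/XX/OO] end (terminal +0, X#6); searched XO/X./../X./O. to 7

value(XO/X./../X./O., O) = 0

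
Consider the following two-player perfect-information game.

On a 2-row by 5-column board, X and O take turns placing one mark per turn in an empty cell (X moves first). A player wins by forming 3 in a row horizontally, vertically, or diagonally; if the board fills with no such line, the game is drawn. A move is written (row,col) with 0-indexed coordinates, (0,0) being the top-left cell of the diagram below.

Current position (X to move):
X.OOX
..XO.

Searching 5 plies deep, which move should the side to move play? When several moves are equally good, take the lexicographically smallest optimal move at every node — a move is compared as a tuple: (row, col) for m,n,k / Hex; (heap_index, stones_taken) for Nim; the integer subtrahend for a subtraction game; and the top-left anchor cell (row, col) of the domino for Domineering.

X's best at [X.OOX/..XO.]: (0,1)

p1 X@[X.OOX/..XO.]: (0,1)[XXOOX/..XO.]+0* (1,0)[X.OOX/X.XO.]-1 (1,1)[X.OOX/.XXO.]-1 (1,4)[X.OOX/..XOX]-1
p2 O@[XXOOX/..XO.]: (1,0)[XXOOX/O.XO.]+0* (1,1)[XXOOX/.OXO.]+0 (1,4)[XXOOX/..XOO]+0
p3 X@[XXOOX/O.XO.]: (1,1)[XXOOX/OXXO.]+0* (1,4)[XXOOX/O.XOX]+0
p4 O@[XXOOX/OXXO.]: (1,4)[XXOOX/OXXOO]+0*
p5 X@[XXOOX/OXXOO] terminal +0; root [X.OOX/..XO.] d5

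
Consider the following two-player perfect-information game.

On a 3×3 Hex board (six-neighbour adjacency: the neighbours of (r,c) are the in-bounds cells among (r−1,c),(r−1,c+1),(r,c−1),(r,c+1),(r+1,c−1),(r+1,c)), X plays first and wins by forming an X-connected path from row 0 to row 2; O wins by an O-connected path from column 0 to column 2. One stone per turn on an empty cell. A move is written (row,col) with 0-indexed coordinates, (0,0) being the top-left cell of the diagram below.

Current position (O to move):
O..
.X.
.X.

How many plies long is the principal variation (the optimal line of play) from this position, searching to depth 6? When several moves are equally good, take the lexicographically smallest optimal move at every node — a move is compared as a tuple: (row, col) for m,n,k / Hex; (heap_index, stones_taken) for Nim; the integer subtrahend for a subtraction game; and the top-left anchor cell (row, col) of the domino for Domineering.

[O../.X./.X.] O move#1: (0,1):-1/OO./.X./.X.*, (0,2):-1/O.O/.X./.X., (1,0):-1/O../OX./.X., (1,2):-1/O../.XO/.X., (2,0):-1/O../.X./OX., (2,2):-1/O../.X./.XO
[OO./.X./.X.] X move#2: (0,2):+1/OOX/.X./.X.*, (1,0):-1/OO./XX./.X., (1,2):-1/OO./.XX/.X., (2,0):-1/OO./.X./XX., (2,2):-1/OO./.X./.XX
[OOX/.X./.X.] end (terminal -1, O#3); searched O../.X./.X. to 6

PV length from [O../.X./.X.]: 2 plies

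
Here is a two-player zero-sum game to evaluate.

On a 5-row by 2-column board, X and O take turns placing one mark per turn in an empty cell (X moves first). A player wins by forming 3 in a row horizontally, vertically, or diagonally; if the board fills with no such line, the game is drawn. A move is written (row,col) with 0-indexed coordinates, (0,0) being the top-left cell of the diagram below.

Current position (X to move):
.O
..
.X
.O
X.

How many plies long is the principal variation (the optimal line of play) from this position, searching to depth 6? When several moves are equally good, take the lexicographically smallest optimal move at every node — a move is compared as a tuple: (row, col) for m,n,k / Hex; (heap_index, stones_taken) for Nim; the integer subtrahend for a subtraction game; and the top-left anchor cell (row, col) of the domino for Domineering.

ply 1, X at .O/../.X/.O/X. | (0,0)=+0→XO/../.X/.O/X.*; (1,0)=+0→.O/X./.X/.O/X.; (1,1)=+0→.O/.X/.X/.O/X.; (2,0)=+0→.O/../XX/.O/X.; (3,0)=+0→.O/../.X/XO/X.; (4,1)=+0→.O/../.X/.O/XX
ply 2, O at XO/../.X/.O/X. | (1,0)=+0→XO/O./.X/.O/X.*; (1,1)=-1→XO/.O/.X/.O/X.; (2,0)=+0→XO/../OX/.O/X.; (3,0)=+0→XO/../.X/OO/X.; (4,1)=-1→XO/../.X/.O/XO
ply 3, X at XO/O./.X/.O/X. | (1,1)=+0→XO/OX/.X/.O/X.*; (2,0)=+0→XO/O./XX/.O/X.; (3,0)=+0→XO/O./.X/XO/X.; (4,1)=+0→XO/O./.X/.O/XX
ply 4, O at XO/OX/.X/.O/X. | (2,0)=+0→XO/OX/OX/.O/X.*; (3,0)=+0→XO/OX/.X/OO/X.; (4,1)=+0→XO/OX/.X/.O/XO
ply 5, X at XO/OX/OX/.O/X. | (3,0)=+0→XO/OX/OX/XO/X.*; (4,1)=-1→XO/OX/OX/.O/XX
ply 6, O at XO/OX/OX/XO/X. | (4,1)=+0→XO/OX/OX/XO/XO*
ply 7: XO/OX/OX/XO/XO is terminal +0 (X); from .O/../.X/.O/X. depth 6

PV length from [.O/../.X/.O/X.]: 6 plies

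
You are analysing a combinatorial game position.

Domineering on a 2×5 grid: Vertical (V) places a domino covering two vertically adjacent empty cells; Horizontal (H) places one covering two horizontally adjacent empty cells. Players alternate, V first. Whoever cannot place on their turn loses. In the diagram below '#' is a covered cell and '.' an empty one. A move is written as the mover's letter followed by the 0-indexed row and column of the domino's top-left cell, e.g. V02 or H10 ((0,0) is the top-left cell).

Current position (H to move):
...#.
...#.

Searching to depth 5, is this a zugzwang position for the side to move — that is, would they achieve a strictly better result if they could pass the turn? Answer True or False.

zugzwang(...#./...#., H) = False

ply 1, H at ...#./...#. | H00=-1→##.#./...#.*; H01=-1→.###./...#.; H10=-1→...#./##.#.; H11=-1→...#./.###.
ply 2, V at ##.#./...#. | V02=+1→####./..##.*; V04=-1→##.##/...##
ply 3, H at ####./..##. | H10=-1→####./####.*
ply 4, V at ####./####. | V04=+1→#####/#####*
ply 5: #####/##### is terminal -1 (H); from ...#./...#. depth 5
suppose H passes — search the same position with V to move:
pass> ply 1, V at ...#./...#. | V00=-1→#..#./#..#.; V01=+1→.#.#./.#.#.*; V02=-1→..##./..##.; V04=-1→...##/...##
pass> ply 2: .#.#./.#.#. is terminal -1 (H); from ...#./...#. depth 5
for H: play -1, pass -1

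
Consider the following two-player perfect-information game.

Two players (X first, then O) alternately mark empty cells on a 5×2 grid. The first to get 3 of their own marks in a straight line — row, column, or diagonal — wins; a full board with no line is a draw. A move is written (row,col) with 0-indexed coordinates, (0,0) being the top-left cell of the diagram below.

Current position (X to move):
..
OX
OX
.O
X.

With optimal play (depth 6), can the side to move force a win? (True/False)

X winning at [../OX/OX/.O/X.]: True

[../OX/OX/.O/X.] X move#1: (0,0):-1/X./OX/OX/.O/X., (0,1):+1/.X/OX/OX/.O/X.*, (3,0):-1/../OX/OX/XO/X., (4,1):-1/../OX/OX/.O/XX
[.X/OX/OX/.O/X.] end (terminal -1, O#2); searched ../OX/OX/.O/X. to 6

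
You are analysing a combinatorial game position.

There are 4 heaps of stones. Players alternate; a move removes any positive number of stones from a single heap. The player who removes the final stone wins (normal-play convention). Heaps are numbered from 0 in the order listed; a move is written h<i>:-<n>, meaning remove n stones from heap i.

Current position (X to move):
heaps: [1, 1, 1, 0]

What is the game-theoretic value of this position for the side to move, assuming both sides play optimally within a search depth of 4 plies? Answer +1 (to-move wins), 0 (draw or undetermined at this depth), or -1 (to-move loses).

value((1,1,1,0), X) = +1

p1 X@[(1,1,1,0)]: h0:-1[(0,1,1,0)]+1* h1:-1[(1,0,1,0)]+1 h2:-1[(1,1,0,0)]+1
p2 O@[(0,1,1,0)]: h1:-1[(0,0,1,0)]-1* h2:-1[(0,1,0,0)]-1
p3 X@[(0,0,1,0)]: h2:-1[(0,0,0,0)]+1*
p4 O@[(0,0,0,0)] terminal -1; root [(1,1,1,0)] d4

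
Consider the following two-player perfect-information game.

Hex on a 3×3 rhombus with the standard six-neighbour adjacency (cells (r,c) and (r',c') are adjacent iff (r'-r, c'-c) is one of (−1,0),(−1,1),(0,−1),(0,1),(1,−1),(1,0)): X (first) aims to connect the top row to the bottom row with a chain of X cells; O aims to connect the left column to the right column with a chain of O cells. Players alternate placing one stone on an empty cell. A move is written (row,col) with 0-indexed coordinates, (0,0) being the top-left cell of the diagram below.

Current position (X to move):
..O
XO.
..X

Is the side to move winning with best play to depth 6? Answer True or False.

X winning at [..O/XO./..X]: True

[..O/XO./..X] X move#1: (0,0):-1/X.O/XO./..X, (0,1):-1/.XO/XO./..X, (1,2):-1/..O/XOX/..X, (2,0):+1/..O/XO./X.X*, (2,1):-1/..O/XO./.XX
[..O/XO./X.X] O move#2: (0,0):-1/O.O/XO./X.X*, (0,1):-1/.OO/XO./X.X, (1,2):-1/..O/XOO/X.X, (2,1):-1/..O/XO./XOX
[O.O/XO./X.X] X move#3: (0,1):+1/OXO/XO./X.X*, (1,2):-1/O.O/XOX/X.X, (2,1):-1/O.O/XO./XXX
[OXO/XO./X.X] end (terminal -1, O#4); searched ..O/XO./..X to 6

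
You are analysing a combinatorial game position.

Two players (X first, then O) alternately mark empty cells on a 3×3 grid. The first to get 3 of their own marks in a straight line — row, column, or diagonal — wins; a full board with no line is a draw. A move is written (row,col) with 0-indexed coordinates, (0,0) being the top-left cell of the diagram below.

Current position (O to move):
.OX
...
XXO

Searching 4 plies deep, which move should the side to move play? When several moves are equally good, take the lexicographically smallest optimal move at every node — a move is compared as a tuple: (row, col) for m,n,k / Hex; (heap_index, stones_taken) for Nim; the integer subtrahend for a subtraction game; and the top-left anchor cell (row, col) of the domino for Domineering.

O's best at [.OX/.../XXO]: (1,1)

ply 1, O at .OX/.../XXO | (0,0)=-1→OOX/.../XXO; (1,0)=-1→.OX/O../XXO; (1,1)=+0→.OX/.O./XXO*; (1,2)=-1→.OX/..O/XXO
ply 2, X at .OX/.O./XXO | (0,0)=+0→XOX/.O./XXO*; (1,0)=-1→.OX/XO./XXO; (1,2)=-1→.OX/.OX/XXO
ply 3, O at XOX/.O./XXO | (1,0)=+0→XOX/OO./XXO*; (1,2)=-1→XOX/.OO/XXO
ply 4, X at XOX/OO./XXO | (1,2)=+0→XOX/OOX/XXO*
ply 5: XOX/OOX/XXO is terminal +0 (O); from .OX/.../XXO depth 4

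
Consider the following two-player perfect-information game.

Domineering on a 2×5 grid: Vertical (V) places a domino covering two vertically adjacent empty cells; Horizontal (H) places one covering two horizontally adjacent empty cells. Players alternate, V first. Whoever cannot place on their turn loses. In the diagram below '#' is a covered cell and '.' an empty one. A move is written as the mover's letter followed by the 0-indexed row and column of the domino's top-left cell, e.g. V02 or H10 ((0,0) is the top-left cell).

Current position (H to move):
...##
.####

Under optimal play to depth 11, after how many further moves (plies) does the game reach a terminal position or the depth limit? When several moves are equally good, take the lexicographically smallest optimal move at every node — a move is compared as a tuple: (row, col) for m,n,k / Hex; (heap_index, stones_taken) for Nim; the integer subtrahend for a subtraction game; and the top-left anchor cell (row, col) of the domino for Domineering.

ply 1, H at ...##/.#### | H00=+1→##.##/.####*; H01=-1→.####/.####
ply 2: ##.##/.#### is terminal -1 (V); from ...##/.#### depth 11

PV length from [...##/.####]: 1 ply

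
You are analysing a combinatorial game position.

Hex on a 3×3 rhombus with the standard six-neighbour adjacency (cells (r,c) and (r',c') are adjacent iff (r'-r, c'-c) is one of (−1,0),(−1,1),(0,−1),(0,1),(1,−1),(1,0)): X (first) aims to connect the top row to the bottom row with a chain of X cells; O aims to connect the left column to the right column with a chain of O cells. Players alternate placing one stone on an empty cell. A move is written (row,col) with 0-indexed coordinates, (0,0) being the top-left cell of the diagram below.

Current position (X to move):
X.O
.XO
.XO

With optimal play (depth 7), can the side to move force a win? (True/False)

X winning at [X.O/.XO/.XO]: True

[X.O/.XO/.XO] X move#1: (0,1):+1/XXO/.XO/.XO*, (1,0):+1/X.O/XXO/.XO, (2,0):+1/X.O/.XO/XXO
[XXO/.XO/.XO] end (terminal -1, O#2); searched X.O/.XO/.XO to 7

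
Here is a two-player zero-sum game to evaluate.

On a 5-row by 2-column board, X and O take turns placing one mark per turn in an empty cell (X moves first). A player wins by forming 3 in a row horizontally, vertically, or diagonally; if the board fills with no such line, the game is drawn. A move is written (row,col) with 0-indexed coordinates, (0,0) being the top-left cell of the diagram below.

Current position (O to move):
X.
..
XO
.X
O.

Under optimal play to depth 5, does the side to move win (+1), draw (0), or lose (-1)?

p1 O@[X./../XO/.X/O.]: (0,1)[XO/../XO/.X/O.]-1 (1,0)[X./O./XO/.X/O.]+0* (1,1)[X./.O/XO/.X/O.]-1 (3,0)[X./../XO/OX/O.]-1 (4,1)[X./../XO/.X/OO]-1
p2 X@[X./O./XO/.X/O.]: (0,1)[XX/O./XO/.X/O.]+0* (1,1)[X./OX/XO/.X/O.]+0 (3,0)[X./O./XO/XX/O.]+0 (4,1)[X./O./XO/.X/OX]+0
p3 O@[XX/O./XO/.X/O.]: (1,1)[XX/OO/XO/.X/O.]+0* (3,0)[XX/O./XO/OX/O.]+0 (4,1)[XX/O./XO/.X/OO]+0
p4 X@[XX/OO/XO/.X/O.]: (3,0)[XX/OO/XO/XX/O.]+0* (4,1)[XX/OO/XO/.X/OX]+0
p5 O@[XX/OO/XO/XX/O.]: (4,1)[XX/OO/XO/XX/OO]+0*
p6 X@[XX/OO/XO/XX/OO] terminal +0; root [X./../XO/.X/O.] d5

value(X./../XO/.X/O., O) = 0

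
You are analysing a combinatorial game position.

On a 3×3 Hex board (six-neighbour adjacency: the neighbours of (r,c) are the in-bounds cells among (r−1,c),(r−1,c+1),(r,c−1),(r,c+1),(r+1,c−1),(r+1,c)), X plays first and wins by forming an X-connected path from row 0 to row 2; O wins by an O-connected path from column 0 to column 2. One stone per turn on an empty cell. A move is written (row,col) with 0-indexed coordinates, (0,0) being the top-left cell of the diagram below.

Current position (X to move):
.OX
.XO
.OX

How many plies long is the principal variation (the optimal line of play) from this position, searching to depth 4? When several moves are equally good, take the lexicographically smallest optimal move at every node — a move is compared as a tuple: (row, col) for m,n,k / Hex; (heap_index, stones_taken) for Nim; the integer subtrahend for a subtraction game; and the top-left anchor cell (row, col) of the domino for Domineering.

PV length from [.OX/.XO/.OX]: 1 ply

[.OX/.XO/.OX] X move#1: (0,0):-1/XOX/.XO/.OX, (1,0):-1/.OX/XXO/.OX, (2,0):+1/.OX/.XO/XOX*
[.OX/.XO/XOX] end (terminal -1, O#2); searched .OX/.XO/.OX to 4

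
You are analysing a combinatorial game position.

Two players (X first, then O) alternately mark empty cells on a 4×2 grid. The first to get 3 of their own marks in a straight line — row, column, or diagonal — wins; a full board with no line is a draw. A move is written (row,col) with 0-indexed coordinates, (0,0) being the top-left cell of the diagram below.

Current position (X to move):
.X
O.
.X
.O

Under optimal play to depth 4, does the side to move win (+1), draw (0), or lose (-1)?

ply 1, X at .X/O./.X/.O | (0,0)=+0→XX/O./.X/.O; (1,1)=+1→.X/OX/.X/.O*; (2,0)=+0→.X/O./XX/.O; (3,0)=+0→.X/O./.X/XO
ply 2: .X/OX/.X/.O is terminal -1 (O); from .X/O./.X/.O depth 4

value(.X/O./.X/.O, X) = +1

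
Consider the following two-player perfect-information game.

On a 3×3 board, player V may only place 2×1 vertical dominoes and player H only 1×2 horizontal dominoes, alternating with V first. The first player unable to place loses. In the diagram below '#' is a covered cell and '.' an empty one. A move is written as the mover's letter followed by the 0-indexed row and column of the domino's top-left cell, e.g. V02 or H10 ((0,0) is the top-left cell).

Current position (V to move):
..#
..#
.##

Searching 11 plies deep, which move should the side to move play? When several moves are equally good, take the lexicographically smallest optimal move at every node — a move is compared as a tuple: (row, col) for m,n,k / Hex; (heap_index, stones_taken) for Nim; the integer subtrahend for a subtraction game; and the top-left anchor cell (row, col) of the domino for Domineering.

V's best at [..#/..#/.##]: V00

[..#/..#/.##] V move#1: V00:+1/#.#/#.#/.##*, V01:+1/.##/.##/.##, V10:-1/..#/#.#/###
[#.#/#.#/.##] end (terminal -1, H#2); searched ..#/..#/.## to 11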